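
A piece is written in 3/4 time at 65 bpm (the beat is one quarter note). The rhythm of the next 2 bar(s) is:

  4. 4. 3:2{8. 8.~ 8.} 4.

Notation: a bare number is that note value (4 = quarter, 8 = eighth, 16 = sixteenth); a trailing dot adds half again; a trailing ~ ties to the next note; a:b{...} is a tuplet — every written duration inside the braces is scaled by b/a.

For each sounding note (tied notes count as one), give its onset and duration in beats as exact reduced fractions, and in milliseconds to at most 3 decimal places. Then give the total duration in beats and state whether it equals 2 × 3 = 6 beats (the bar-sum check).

1) 0.0ms=0b +1384.615ms=3/2b
2) 1384.615ms=3/2b +1384.615ms=3/2b
3) 2769.231ms=3b +461.538ms=1/2b
4) 3230.769ms=7/2b +923.077ms=1b
5) 4153.846ms=9/2b +1384.615ms=3/2b
Σ=6b of 6 (65bpm 3/4) — PASS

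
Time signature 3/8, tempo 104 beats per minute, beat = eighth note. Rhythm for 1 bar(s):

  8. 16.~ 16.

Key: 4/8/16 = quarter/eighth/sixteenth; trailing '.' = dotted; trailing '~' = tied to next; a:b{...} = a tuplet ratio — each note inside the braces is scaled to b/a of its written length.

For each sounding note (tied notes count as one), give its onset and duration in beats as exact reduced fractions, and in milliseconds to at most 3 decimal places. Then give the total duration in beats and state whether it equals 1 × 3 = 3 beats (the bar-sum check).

1) 0.0ms=0b +865.385ms=3/2b
2) 865.385ms=3/2b +865.385ms=3/2b
Σ=3b of 3 (104bpm 3/8) — PASS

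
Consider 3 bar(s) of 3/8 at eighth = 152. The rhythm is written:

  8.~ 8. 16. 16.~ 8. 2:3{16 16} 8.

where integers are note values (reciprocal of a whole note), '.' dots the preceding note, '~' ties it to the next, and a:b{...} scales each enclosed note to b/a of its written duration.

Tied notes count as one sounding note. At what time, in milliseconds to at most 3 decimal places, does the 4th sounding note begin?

note 4 onset = 6b = 2368.421ms

1. 0.0ms @ 0 + 1184.211ms (3)
2. 1184.211ms @ 3 + 296.053ms (3/4)
3. 1480.263ms @ 15/4 + 888.158ms (9/4)
4. 2368.421ms @ 6 + 296.053ms (3/4)
5. 2664.474ms @ 27/4 + 296.053ms (3/4)
6. 2960.526ms @ 15/2 + 592.105ms (3/2)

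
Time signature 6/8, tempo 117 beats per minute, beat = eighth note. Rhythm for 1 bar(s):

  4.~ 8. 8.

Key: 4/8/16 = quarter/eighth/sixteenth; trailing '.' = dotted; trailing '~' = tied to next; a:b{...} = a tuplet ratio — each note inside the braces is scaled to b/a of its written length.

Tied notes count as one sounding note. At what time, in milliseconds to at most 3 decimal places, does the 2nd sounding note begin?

1. 0.0ms @ 0 + 2307.692ms (9/2)
2. 2307.692ms @ 9/2 + 769.231ms (3/2)

note 2 onset = 9/2b = 2307.692ms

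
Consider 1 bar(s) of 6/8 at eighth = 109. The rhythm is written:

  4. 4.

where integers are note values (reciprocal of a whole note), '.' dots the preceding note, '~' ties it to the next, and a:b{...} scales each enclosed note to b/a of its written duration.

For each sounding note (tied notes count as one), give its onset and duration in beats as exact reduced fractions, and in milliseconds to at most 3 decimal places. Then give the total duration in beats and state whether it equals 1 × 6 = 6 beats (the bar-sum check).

1) 0.0ms=0b +1651.376ms=3b
2) 1651.376ms=3b +1651.376ms=3b
Σ=6b of 6 (109bpm 6/8) — PASS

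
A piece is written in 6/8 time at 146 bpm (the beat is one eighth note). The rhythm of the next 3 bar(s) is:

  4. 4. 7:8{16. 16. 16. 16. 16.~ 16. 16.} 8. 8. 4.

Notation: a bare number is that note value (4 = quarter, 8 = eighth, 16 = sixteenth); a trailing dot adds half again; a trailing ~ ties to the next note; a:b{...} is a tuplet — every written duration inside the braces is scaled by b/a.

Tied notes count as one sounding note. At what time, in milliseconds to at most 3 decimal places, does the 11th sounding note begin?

note 11 onset = 15b = 6164.384ms

1. 0.0ms @ 0 + 1232.877ms (3)
2. 1232.877ms @ 3 + 1232.877ms (3)
3. 2465.753ms @ 6 + 352.25ms (6/7)
4. 2818.004ms @ 48/7 + 352.25ms (6/7)
5. 3170.254ms @ 54/7 + 352.25ms (6/7)
6. 3522.505ms @ 60/7 + 352.25ms (6/7)
7. 3874.755ms @ 66/7 + 704.501ms (12/7)
8. 4579.256ms @ 78/7 + 352.25ms (6/7)
9. 4931.507ms @ 12 + 616.438ms (3/2)
10. 5547.945ms @ 27/2 + 616.438ms (3/2)
11. 6164.384ms @ 15 + 1232.877ms (3)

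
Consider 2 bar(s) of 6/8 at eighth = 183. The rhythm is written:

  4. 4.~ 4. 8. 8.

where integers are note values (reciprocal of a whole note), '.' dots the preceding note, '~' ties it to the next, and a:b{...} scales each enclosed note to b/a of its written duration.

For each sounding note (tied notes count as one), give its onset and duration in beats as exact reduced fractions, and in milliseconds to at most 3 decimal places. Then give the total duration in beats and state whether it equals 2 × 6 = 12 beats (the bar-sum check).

1) 0.0ms=0b +983.607ms=3b
2) 983.607ms=3b +1967.213ms=6b
3) 2950.82ms=9b +491.803ms=3/2b
4) 3442.623ms=21/2b +491.803ms=3/2b
Σ=12b of 12 (183bpm 6/8) — PASS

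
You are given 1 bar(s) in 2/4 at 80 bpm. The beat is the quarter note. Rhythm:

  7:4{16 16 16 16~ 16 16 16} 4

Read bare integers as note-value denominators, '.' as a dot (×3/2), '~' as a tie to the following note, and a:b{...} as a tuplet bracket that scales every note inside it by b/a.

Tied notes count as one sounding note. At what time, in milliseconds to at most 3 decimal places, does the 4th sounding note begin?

note 4 onset = 3/7b = 321.429ms

1. 0.0ms @ 0 + 107.143ms (1/7)
2. 107.143ms @ 1/7 + 107.143ms (1/7)
3. 214.286ms @ 2/7 + 107.143ms (1/7)
4. 321.429ms @ 3/7 + 214.286ms (2/7)
5. 535.714ms @ 5/7 + 107.143ms (1/7)
6. 642.857ms @ 6/7 + 107.143ms (1/7)
7. 750.0ms @ 1 + 750.0ms (1)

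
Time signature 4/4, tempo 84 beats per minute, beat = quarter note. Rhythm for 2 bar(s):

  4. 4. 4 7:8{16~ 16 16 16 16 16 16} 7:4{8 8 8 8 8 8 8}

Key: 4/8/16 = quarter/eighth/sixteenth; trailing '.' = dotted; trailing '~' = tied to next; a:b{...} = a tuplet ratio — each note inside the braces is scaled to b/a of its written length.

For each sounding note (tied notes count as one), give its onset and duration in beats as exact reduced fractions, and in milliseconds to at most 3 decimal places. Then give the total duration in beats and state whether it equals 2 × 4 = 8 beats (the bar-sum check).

1) 0.0ms=0b +1071.429ms=3/2b
2) 1071.429ms=3/2b +1071.429ms=3/2b
3) 2142.857ms=3b +714.286ms=1b
4) 2857.143ms=4b +408.163ms=4/7b
5) 3265.306ms=32/7b +204.082ms=2/7b
6) 3469.388ms=34/7b +204.082ms=2/7b
7) 3673.469ms=36/7b +204.082ms=2/7b
8) 3877.551ms=38/7b +204.082ms=2/7b
9) 4081.633ms=40/7b +204.082ms=2/7b
10) 4285.714ms=6b +204.082ms=2/7b
11) 4489.796ms=44/7b +204.082ms=2/7b
12) 4693.878ms=46/7b +204.082ms=2/7b
13) 4897.959ms=48/7b +204.082ms=2/7b
14) 5102.041ms=50/7b +204.082ms=2/7b
15) 5306.122ms=52/7b +204.082ms=2/7b
16) 5510.204ms=54/7b +204.082ms=2/7b
Σ=8b of 8 (84bpm 4/4) — PASS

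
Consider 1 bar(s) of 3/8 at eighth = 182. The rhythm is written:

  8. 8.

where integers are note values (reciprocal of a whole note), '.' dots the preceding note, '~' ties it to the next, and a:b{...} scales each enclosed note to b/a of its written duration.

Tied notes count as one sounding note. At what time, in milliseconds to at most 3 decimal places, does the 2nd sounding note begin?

1. 0.0ms @ 0 + 494.505ms (3/2)
2. 494.505ms @ 3/2 + 494.505ms (3/2)

note 2 onset = 3/2b = 494.505ms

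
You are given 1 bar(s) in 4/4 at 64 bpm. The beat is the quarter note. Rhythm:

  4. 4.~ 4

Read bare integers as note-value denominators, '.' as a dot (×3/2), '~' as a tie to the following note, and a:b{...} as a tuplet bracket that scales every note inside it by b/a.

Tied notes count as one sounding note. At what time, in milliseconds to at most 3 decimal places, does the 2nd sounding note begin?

1. 0.0ms @ 0 + 1406.25ms (3/2)
2. 1406.25ms @ 3/2 + 2343.75ms (5/2)

note 2 onset = 3/2b = 1406.25ms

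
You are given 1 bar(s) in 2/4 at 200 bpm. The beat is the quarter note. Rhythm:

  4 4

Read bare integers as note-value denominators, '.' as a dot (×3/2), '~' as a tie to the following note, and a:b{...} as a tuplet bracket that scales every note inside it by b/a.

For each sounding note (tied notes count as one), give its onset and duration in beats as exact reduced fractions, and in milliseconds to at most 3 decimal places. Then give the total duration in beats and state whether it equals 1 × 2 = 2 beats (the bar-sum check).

1) 0.0ms=0b +300.0ms=1b
2) 300.0ms=1b +300.0ms=1b
Σ=2b of 2 (200bpm 2/4) — PASS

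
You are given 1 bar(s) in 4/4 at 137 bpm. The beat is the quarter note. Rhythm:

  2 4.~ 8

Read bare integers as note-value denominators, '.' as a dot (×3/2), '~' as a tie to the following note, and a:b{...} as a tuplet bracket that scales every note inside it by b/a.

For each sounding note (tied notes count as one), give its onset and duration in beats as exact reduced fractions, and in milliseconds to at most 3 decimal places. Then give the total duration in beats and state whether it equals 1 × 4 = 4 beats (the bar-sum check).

1) 0.0ms=0b +875.912ms=2b
2) 875.912ms=2b +875.912ms=2b
Σ=4b of 4 (137bpm 4/4) — PASS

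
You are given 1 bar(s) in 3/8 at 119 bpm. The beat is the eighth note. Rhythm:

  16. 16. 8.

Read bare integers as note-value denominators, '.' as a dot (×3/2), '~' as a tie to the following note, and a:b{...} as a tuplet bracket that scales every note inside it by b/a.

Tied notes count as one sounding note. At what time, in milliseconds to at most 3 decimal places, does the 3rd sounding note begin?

note 3 onset = 3/2b = 756.303ms

1. 0.0ms @ 0 + 378.151ms (3/4)
2. 378.151ms @ 3/4 + 378.151ms (3/4)
3. 756.303ms @ 3/2 + 756.303ms (3/2)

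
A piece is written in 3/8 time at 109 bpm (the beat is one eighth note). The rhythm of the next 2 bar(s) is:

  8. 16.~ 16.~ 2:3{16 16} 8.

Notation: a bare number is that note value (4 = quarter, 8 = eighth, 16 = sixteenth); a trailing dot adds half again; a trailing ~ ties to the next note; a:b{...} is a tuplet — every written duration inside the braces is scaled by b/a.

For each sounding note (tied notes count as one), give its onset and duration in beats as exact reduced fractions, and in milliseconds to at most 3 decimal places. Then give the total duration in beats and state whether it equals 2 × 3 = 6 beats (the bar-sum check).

1) 0.0ms=0b +825.688ms=3/2b
2) 825.688ms=3/2b +1238.532ms=9/4b
3) 2064.22ms=15/4b +412.844ms=3/4b
4) 2477.064ms=9/2b +825.688ms=3/2b
Σ=6b of 6 (109bpm 3/8) — PASS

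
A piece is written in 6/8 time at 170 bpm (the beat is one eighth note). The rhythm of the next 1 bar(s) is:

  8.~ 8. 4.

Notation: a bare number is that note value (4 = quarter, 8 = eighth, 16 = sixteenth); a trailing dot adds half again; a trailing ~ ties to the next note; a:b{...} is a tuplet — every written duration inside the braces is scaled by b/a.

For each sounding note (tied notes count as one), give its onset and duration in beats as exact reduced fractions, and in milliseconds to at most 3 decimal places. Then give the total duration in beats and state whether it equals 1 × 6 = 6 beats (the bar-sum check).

1) 0.0ms=0b +1058.824ms=3b
2) 1058.824ms=3b +1058.824ms=3b
Σ=6b of 6 (170bpm 6/8) — PASS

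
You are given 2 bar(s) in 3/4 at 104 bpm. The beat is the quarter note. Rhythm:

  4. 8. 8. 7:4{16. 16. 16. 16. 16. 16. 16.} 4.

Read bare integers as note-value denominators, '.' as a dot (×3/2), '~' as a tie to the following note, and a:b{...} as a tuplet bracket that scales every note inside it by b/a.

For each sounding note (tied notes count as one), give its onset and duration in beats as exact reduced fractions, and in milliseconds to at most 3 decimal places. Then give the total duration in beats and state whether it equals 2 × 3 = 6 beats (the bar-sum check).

1) 0.0ms=0b +865.385ms=3/2b
2) 865.385ms=3/2b +432.692ms=3/4b
3) 1298.077ms=9/4b +432.692ms=3/4b
4) 1730.769ms=3b +123.626ms=3/14b
5) 1854.396ms=45/14b +123.626ms=3/14b
6) 1978.022ms=24/7b +123.626ms=3/14b
7) 2101.648ms=51/14b +123.626ms=3/14b
8) 2225.275ms=27/7b +123.626ms=3/14b
9) 2348.901ms=57/14b +123.626ms=3/14b
10) 2472.527ms=30/7b +123.626ms=3/14b
11) 2596.154ms=9/2b +865.385ms=3/2b
Σ=6b of 6 (104bpm 3/4) — PASS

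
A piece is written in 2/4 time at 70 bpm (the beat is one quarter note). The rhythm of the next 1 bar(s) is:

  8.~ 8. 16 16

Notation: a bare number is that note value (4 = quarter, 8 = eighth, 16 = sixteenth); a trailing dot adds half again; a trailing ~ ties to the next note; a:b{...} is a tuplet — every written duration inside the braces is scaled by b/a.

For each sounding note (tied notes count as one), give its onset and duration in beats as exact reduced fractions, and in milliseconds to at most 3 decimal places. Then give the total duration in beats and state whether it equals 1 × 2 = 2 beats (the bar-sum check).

1) 0.0ms=0b +1285.714ms=3/2b
2) 1285.714ms=3/2b +214.286ms=1/4b
3) 1500.0ms=7/4b +214.286ms=1/4b
Σ=2b of 2 (70bpm 2/4) — PASS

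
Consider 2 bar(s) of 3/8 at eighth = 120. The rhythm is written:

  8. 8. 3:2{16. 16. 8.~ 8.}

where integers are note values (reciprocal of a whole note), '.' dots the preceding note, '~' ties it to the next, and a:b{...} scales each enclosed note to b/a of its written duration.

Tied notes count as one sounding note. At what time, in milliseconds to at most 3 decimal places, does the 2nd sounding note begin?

note 2 onset = 3/2b = 750.0ms

1. 0.0ms @ 0 + 750.0ms (3/2)
2. 750.0ms @ 3/2 + 750.0ms (3/2)
3. 1500.0ms @ 3 + 250.0ms (1/2)
4. 1750.0ms @ 7/2 + 250.0ms (1/2)
5. 2000.0ms @ 4 + 1000.0ms (2)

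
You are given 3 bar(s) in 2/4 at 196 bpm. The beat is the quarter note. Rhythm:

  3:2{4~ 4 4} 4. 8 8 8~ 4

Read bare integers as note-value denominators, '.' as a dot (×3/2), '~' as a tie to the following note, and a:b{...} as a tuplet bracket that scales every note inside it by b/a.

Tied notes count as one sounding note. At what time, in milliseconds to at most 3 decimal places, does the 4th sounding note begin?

note 4 onset = 7/2b = 1071.429ms

1. 0.0ms @ 0 + 408.163ms (4/3)
2. 408.163ms @ 4/3 + 204.082ms (2/3)
3. 612.245ms @ 2 + 459.184ms (3/2)
4. 1071.429ms @ 7/2 + 153.061ms (1/2)
5. 1224.49ms @ 4 + 153.061ms (1/2)
6. 1377.551ms @ 9/2 + 459.184ms (3/2)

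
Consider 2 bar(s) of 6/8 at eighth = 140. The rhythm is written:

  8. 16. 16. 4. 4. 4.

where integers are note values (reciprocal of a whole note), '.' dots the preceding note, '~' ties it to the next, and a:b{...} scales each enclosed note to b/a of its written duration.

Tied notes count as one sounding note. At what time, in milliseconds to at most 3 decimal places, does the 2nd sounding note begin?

1. 0.0ms @ 0 + 642.857ms (3/2)
2. 642.857ms @ 3/2 + 321.429ms (3/4)
3. 964.286ms @ 9/4 + 321.429ms (3/4)
4. 1285.714ms @ 3 + 1285.714ms (3)
5. 2571.429ms @ 6 + 1285.714ms (3)
6. 3857.143ms @ 9 + 1285.714ms (3)

note 2 onset = 3/2b = 642.857ms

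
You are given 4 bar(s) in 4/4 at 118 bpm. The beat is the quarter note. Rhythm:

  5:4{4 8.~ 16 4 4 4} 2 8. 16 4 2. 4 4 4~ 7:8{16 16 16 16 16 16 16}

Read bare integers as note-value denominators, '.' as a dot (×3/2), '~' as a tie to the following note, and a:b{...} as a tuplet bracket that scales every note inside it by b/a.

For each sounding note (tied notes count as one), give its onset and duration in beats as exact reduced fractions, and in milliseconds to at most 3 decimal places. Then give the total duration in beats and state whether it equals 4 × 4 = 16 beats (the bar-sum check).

1) 0.0ms=0b +406.78ms=4/5b
2) 406.78ms=4/5b +406.78ms=4/5b
3) 813.559ms=8/5b +406.78ms=4/5b
4) 1220.339ms=12/5b +406.78ms=4/5b
5) 1627.119ms=16/5b +406.78ms=4/5b
6) 2033.898ms=4b +1016.949ms=2b
7) 3050.847ms=6b +381.356ms=3/4b
8) 3432.203ms=27/4b +127.119ms=1/4b
9) 3559.322ms=7b +508.475ms=1b
10) 4067.797ms=8b +1525.424ms=3b
11) 5593.22ms=11b +508.475ms=1b
12) 6101.695ms=12b +508.475ms=1b
13) 6610.169ms=13b +653.753ms=9/7b
14) 7263.923ms=100/7b +145.278ms=2/7b
15) 7409.201ms=102/7b +145.278ms=2/7b
16) 7554.479ms=104/7b +145.278ms=2/7b
17) 7699.758ms=106/7b +145.278ms=2/7b
18) 7845.036ms=108/7b +145.278ms=2/7b
19) 7990.315ms=110/7b +145.278ms=2/7b
Σ=16b of 16 (118bpm 4/4) — PASS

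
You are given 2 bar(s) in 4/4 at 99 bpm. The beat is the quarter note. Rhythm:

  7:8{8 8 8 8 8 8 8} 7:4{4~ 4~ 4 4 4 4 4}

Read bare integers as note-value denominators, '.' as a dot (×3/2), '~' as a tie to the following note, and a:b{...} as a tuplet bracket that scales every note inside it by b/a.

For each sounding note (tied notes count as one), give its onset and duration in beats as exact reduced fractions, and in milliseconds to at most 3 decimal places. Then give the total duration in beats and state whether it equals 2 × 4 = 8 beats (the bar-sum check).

1) 0.0ms=0b +346.32ms=4/7b
2) 346.32ms=4/7b +346.32ms=4/7b
3) 692.641ms=8/7b +346.32ms=4/7b
4) 1038.961ms=12/7b +346.32ms=4/7b
5) 1385.281ms=16/7b +346.32ms=4/7b
6) 1731.602ms=20/7b +346.32ms=4/7b
7) 2077.922ms=24/7b +346.32ms=4/7b
8) 2424.242ms=4b +1038.961ms=12/7b
9) 3463.203ms=40/7b +346.32ms=4/7b
10) 3809.524ms=44/7b +346.32ms=4/7b
11) 4155.844ms=48/7b +346.32ms=4/7b
12) 4502.165ms=52/7b +346.32ms=4/7b
Σ=8b of 8 (99bpm 4/4) — PASS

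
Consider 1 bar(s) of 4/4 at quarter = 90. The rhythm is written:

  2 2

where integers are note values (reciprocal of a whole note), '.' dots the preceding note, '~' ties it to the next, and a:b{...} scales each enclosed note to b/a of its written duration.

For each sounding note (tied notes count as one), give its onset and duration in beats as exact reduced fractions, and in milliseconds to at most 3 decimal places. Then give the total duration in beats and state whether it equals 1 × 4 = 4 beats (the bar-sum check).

1) 0.0ms=0b +1333.333ms=2b
2) 1333.333ms=2b +1333.333ms=2b
Σ=4b of 4 (90bpm 4/4) — PASS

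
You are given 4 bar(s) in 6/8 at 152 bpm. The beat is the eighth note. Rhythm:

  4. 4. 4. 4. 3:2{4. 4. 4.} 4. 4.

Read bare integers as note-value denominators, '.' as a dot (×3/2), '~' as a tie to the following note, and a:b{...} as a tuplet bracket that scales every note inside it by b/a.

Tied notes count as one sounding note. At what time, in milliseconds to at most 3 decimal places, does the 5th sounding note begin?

note 5 onset = 12b = 4736.842ms

1. 0.0ms @ 0 + 1184.211ms (3)
2. 1184.211ms @ 3 + 1184.211ms (3)
3. 2368.421ms @ 6 + 1184.211ms (3)
4. 3552.632ms @ 9 + 1184.211ms (3)
5. 4736.842ms @ 12 + 789.474ms (2)
6. 5526.316ms @ 14 + 789.474ms (2)
7. 6315.789ms @ 16 + 789.474ms (2)
8. 7105.263ms @ 18 + 1184.211ms (3)
9. 8289.474ms @ 21 + 1184.211ms (3)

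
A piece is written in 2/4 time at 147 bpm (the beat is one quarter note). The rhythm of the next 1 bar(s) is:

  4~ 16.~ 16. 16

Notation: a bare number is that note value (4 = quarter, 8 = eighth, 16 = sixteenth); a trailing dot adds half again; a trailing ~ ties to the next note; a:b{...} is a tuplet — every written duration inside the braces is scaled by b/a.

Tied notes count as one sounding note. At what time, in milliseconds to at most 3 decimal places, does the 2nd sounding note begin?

note 2 onset = 7/4b = 714.286ms

1. 0.0ms @ 0 + 714.286ms (7/4)
2. 714.286ms @ 7/4 + 102.041ms (1/4)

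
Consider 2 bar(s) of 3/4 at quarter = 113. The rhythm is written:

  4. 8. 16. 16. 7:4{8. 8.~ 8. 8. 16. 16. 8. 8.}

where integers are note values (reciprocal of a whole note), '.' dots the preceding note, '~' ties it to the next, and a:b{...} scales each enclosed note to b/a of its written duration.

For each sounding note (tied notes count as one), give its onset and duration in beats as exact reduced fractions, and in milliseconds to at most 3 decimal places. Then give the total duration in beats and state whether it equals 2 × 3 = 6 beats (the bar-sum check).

1) 0.0ms=0b +796.46ms=3/2b
2) 796.46ms=3/2b +398.23ms=3/4b
3) 1194.69ms=9/4b +199.115ms=3/8b
4) 1393.805ms=21/8b +199.115ms=3/8b
5) 1592.92ms=3b +227.56ms=3/7b
6) 1820.48ms=24/7b +455.12ms=6/7b
7) 2275.601ms=30/7b +227.56ms=3/7b
8) 2503.161ms=33/7b +113.78ms=3/14b
9) 2616.941ms=69/14b +113.78ms=3/14b
10) 2730.721ms=36/7b +227.56ms=3/7b
11) 2958.281ms=39/7b +227.56ms=3/7b
Σ=6b of 6 (113bpm 3/4) — PASS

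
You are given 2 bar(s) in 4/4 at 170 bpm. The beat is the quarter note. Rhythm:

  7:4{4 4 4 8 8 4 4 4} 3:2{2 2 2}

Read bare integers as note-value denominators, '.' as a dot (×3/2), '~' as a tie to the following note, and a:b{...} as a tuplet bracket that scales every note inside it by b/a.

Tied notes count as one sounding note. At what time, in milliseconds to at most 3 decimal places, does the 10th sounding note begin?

note 10 onset = 16/3b = 1882.353ms

1. 0.0ms @ 0 + 201.681ms (4/7)
2. 201.681ms @ 4/7 + 201.681ms (4/7)
3. 403.361ms @ 8/7 + 201.681ms (4/7)
4. 605.042ms @ 12/7 + 100.84ms (2/7)
5. 705.882ms @ 2 + 100.84ms (2/7)
6. 806.723ms @ 16/7 + 201.681ms (4/7)
7. 1008.403ms @ 20/7 + 201.681ms (4/7)
8. 1210.084ms @ 24/7 + 201.681ms (4/7)
9. 1411.765ms @ 4 + 470.588ms (4/3)
10. 1882.353ms @ 16/3 + 470.588ms (4/3)
11. 2352.941ms @ 20/3 + 470.588ms (4/3)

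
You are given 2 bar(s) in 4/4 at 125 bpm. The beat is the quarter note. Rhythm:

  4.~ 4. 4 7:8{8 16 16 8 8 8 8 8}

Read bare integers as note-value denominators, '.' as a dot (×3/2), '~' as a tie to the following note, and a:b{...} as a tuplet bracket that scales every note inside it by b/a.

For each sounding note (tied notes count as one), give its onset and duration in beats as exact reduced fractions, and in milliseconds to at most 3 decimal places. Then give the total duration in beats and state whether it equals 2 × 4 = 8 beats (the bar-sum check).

1) 0.0ms=0b +1440.0ms=3b
2) 1440.0ms=3b +480.0ms=1b
3) 1920.0ms=4b +274.286ms=4/7b
4) 2194.286ms=32/7b +137.143ms=2/7b
5) 2331.429ms=34/7b +137.143ms=2/7b
6) 2468.571ms=36/7b +274.286ms=4/7b
7) 2742.857ms=40/7b +274.286ms=4/7b
8) 3017.143ms=44/7b +274.286ms=4/7b
9) 3291.429ms=48/7b +274.286ms=4/7b
10) 3565.714ms=52/7b +274.286ms=4/7b
Σ=8b of 8 (125bpm 4/4) — PASS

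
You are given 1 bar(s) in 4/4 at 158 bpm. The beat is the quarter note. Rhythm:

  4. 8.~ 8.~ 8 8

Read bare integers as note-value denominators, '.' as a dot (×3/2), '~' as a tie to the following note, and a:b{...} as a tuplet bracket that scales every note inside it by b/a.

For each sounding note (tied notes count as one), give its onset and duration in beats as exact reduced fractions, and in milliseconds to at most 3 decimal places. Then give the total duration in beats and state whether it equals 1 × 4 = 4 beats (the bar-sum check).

1) 0.0ms=0b +569.62ms=3/2b
2) 569.62ms=3/2b +759.494ms=2b
3) 1329.114ms=7/2b +189.873ms=1/2b
Σ=4b of 4 (158bpm 4/4) — PASS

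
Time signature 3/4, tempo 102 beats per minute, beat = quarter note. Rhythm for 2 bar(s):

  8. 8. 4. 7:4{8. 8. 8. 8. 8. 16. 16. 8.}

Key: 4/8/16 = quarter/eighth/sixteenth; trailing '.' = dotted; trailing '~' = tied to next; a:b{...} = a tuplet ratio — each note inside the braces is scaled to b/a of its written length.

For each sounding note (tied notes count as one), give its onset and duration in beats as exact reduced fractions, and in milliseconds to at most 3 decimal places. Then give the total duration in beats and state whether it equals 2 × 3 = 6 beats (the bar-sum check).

1) 0.0ms=0b +441.176ms=3/4b
2) 441.176ms=3/4b +441.176ms=3/4b
3) 882.353ms=3/2b +882.353ms=3/2b
4) 1764.706ms=3b +252.101ms=3/7b
5) 2016.807ms=24/7b +252.101ms=3/7b
6) 2268.908ms=27/7b +252.101ms=3/7b
7) 2521.008ms=30/7b +252.101ms=3/7b
8) 2773.109ms=33/7b +252.101ms=3/7b
9) 3025.21ms=36/7b +126.05ms=3/14b
10) 3151.261ms=75/14b +126.05ms=3/14b
11) 3277.311ms=39/7b +252.101ms=3/7b
Σ=6b of 6 (102bpm 3/4) — PASS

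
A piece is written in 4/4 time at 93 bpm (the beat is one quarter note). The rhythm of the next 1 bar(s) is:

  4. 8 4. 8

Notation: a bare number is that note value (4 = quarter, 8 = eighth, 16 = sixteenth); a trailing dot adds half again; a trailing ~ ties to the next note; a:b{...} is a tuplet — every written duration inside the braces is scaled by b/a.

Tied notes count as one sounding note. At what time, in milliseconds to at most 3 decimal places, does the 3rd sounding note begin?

note 3 onset = 2b = 1290.323ms

1. 0.0ms @ 0 + 967.742ms (3/2)
2. 967.742ms @ 3/2 + 322.581ms (1/2)
3. 1290.323ms @ 2 + 967.742ms (3/2)
4. 2258.065ms @ 7/2 + 322.581ms (1/2)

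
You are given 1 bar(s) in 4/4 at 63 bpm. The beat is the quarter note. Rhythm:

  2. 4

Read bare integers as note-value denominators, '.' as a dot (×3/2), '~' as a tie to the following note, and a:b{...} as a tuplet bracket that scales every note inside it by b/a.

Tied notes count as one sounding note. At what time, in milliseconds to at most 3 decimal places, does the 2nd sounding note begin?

1. 0.0ms @ 0 + 2857.143ms (3)
2. 2857.143ms @ 3 + 952.381ms (1)

note 2 onset = 3b = 2857.143ms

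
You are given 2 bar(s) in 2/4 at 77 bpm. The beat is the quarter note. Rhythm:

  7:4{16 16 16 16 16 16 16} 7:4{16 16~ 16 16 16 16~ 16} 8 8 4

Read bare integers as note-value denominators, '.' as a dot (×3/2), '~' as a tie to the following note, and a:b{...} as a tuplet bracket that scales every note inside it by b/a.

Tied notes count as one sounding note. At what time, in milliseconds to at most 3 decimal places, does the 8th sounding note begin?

1. 0.0ms @ 0 + 111.317ms (1/7)
2. 111.317ms @ 1/7 + 111.317ms (1/7)
3. 222.635ms @ 2/7 + 111.317ms (1/7)
4. 333.952ms @ 3/7 + 111.317ms (1/7)
5. 445.269ms @ 4/7 + 111.317ms (1/7)
6. 556.586ms @ 5/7 + 111.317ms (1/7)
7. 667.904ms @ 6/7 + 111.317ms (1/7)
8. 779.221ms @ 1 + 111.317ms (1/7)
9. 890.538ms @ 8/7 + 222.635ms (2/7)
10. 1113.173ms @ 10/7 + 111.317ms (1/7)
11. 1224.49ms @ 11/7 + 111.317ms (1/7)
12. 1335.807ms @ 12/7 + 222.635ms (2/7)
13. 1558.442ms @ 2 + 389.61ms (1/2)
14. 1948.052ms @ 5/2 + 389.61ms (1/2)
15. 2337.662ms @ 3 + 779.221ms (1)

note 8 onset = 1b = 779.221ms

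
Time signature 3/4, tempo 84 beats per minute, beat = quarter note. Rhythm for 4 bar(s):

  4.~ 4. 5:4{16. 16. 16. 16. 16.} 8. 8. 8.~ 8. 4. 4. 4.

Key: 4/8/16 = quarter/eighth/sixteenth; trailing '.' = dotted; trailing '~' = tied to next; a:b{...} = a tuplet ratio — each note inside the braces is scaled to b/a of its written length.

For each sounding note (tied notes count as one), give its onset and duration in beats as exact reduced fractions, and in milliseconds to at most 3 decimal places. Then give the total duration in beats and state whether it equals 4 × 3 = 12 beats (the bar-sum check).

1) 0.0ms=0b +2142.857ms=3b
2) 2142.857ms=3b +214.286ms=3/10b
3) 2357.143ms=33/10b +214.286ms=3/10b
4) 2571.429ms=18/5b +214.286ms=3/10b
5) 2785.714ms=39/10b +214.286ms=3/10b
6) 3000.0ms=21/5b +214.286ms=3/10b
7) 3214.286ms=9/2b +535.714ms=3/4b
8) 3750.0ms=21/4b +535.714ms=3/4b
9) 4285.714ms=6b +1071.429ms=3/2b
10) 5357.143ms=15/2b +1071.429ms=3/2b
11) 6428.571ms=9b +1071.429ms=3/2b
12) 7500.0ms=21/2b +1071.429ms=3/2b
Σ=12b of 12 (84bpm 3/4) — PASS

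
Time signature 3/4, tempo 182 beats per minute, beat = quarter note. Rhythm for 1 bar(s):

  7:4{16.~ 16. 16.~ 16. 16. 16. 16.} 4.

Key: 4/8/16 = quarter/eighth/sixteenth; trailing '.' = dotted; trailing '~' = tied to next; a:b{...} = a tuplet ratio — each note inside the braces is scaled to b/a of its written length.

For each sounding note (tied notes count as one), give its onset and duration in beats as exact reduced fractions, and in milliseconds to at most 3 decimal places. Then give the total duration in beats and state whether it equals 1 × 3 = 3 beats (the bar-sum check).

1) 0.0ms=0b +141.287ms=3/7b
2) 141.287ms=3/7b +141.287ms=3/7b
3) 282.575ms=6/7b +70.644ms=3/14b
4) 353.218ms=15/14b +70.644ms=3/14b
5) 423.862ms=9/7b +70.644ms=3/14b
6) 494.505ms=3/2b +494.505ms=3/2b
Σ=3b of 3 (182bpm 3/4) — PASS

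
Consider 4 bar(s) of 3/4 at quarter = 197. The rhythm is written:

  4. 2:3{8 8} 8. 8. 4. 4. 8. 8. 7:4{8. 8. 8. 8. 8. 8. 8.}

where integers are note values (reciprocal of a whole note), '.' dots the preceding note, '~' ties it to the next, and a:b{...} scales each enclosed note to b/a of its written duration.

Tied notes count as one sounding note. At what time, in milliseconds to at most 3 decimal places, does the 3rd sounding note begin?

1. 0.0ms @ 0 + 456.853ms (3/2)
2. 456.853ms @ 3/2 + 228.426ms (3/4)
3. 685.279ms @ 9/4 + 228.426ms (3/4)
4. 913.706ms @ 3 + 228.426ms (3/4)
5. 1142.132ms @ 15/4 + 228.426ms (3/4)
6. 1370.558ms @ 9/2 + 456.853ms (3/2)
7. 1827.411ms @ 6 + 456.853ms (3/2)
8. 2284.264ms @ 15/2 + 228.426ms (3/4)
9. 2512.69ms @ 33/4 + 228.426ms (3/4)
10. 2741.117ms @ 9 + 130.529ms (3/7)
11. 2871.646ms @ 66/7 + 130.529ms (3/7)
12. 3002.175ms @ 69/7 + 130.529ms (3/7)
13. 3132.705ms @ 72/7 + 130.529ms (3/7)
14. 3263.234ms @ 75/7 + 130.529ms (3/7)
15. 3393.764ms @ 78/7 + 130.529ms (3/7)
16. 3524.293ms @ 81/7 + 130.529ms (3/7)

note 3 onset = 9/4b = 685.279ms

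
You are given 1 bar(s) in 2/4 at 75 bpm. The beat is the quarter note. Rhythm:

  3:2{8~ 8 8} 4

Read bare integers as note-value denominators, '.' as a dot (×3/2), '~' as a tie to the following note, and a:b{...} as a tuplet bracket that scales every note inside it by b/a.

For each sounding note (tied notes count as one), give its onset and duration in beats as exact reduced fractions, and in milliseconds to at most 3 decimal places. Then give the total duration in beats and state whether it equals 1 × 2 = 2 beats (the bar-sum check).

1) 0.0ms=0b +533.333ms=2/3b
2) 533.333ms=2/3b +266.667ms=1/3b
3) 800.0ms=1b +800.0ms=1b
Σ=2b of 2 (75bpm 2/4) — PASS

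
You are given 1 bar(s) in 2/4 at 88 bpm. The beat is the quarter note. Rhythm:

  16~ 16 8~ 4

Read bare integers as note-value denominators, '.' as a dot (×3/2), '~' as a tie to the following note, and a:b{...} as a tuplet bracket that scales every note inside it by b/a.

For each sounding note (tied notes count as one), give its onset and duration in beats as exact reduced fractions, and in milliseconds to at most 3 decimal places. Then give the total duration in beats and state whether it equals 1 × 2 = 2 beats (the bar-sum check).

1) 0.0ms=0b +340.909ms=1/2b
2) 340.909ms=1/2b +1022.727ms=3/2b
Σ=2b of 2 (88bpm 2/4) — PASS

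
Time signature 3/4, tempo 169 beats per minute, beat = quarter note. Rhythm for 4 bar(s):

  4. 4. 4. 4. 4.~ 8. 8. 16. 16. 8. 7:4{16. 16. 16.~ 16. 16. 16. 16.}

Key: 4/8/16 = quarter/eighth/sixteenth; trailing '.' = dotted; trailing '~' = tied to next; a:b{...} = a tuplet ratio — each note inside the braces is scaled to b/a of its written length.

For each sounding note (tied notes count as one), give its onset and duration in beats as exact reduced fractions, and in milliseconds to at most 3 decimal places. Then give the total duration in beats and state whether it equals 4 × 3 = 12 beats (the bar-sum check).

1) 0.0ms=0b +532.544ms=3/2b
2) 532.544ms=3/2b +532.544ms=3/2b
3) 1065.089ms=3b +532.544ms=3/2b
4) 1597.633ms=9/2b +532.544ms=3/2b
5) 2130.178ms=6b +798.817ms=9/4b
6) 2928.994ms=33/4b +266.272ms=3/4b
7) 3195.266ms=9b +133.136ms=3/8b
8) 3328.402ms=75/8b +133.136ms=3/8b
9) 3461.538ms=39/4b +266.272ms=3/4b
10) 3727.811ms=21/2b +76.078ms=3/14b
11) 3803.888ms=75/7b +76.078ms=3/14b
12) 3879.966ms=153/14b +152.156ms=3/7b
13) 4032.122ms=159/14b +76.078ms=3/14b
14) 4108.199ms=81/7b +76.078ms=3/14b
15) 4184.277ms=165/14b +76.078ms=3/14b
Σ=12b of 12 (169bpm 3/4) — PASS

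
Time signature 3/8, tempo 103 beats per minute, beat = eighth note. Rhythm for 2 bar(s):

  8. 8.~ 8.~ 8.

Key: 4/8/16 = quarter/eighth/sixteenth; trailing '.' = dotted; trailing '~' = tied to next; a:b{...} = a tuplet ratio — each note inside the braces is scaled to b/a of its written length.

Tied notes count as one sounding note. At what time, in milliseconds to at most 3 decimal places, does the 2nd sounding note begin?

1. 0.0ms @ 0 + 873.786ms (3/2)
2. 873.786ms @ 3/2 + 2621.359ms (9/2)

note 2 onset = 3/2b = 873.786ms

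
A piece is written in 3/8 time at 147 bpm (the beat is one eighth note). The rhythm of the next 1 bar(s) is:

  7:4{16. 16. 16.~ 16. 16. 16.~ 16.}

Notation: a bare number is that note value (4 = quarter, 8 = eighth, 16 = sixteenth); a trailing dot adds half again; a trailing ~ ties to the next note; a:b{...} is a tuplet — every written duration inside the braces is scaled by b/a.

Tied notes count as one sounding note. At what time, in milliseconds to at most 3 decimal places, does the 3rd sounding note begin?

note 3 onset = 6/7b = 349.854ms

1. 0.0ms @ 0 + 174.927ms (3/7)
2. 174.927ms @ 3/7 + 174.927ms (3/7)
3. 349.854ms @ 6/7 + 349.854ms (6/7)
4. 699.708ms @ 12/7 + 174.927ms (3/7)
5. 874.636ms @ 15/7 + 349.854ms (6/7)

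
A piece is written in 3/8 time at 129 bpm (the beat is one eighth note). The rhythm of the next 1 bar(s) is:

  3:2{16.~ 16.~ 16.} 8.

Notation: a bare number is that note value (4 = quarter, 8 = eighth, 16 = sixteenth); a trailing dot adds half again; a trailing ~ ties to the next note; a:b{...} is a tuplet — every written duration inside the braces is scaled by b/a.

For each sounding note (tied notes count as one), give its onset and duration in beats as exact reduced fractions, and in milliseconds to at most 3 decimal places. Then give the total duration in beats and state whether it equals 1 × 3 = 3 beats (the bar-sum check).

1) 0.0ms=0b +697.674ms=3/2b
2) 697.674ms=3/2b +697.674ms=3/2b
Σ=3b of 3 (129bpm 3/8) — PASS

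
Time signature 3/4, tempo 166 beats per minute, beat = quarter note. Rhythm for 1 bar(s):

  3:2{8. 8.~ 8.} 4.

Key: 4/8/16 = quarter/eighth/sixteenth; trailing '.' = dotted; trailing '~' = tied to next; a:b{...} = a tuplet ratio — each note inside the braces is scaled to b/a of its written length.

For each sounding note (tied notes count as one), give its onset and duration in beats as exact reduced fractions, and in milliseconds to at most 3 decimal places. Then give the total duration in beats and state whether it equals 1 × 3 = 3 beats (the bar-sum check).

1) 0.0ms=0b +180.723ms=1/2b
2) 180.723ms=1/2b +361.446ms=1b
3) 542.169ms=3/2b +542.169ms=3/2b
Σ=3b of 3 (166bpm 3/4) — PASS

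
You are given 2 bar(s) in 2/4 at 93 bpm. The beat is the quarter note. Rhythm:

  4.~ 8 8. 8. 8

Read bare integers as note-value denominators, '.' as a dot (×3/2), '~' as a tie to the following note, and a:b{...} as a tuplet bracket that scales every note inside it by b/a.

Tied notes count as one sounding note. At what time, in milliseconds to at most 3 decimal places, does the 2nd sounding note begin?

1. 0.0ms @ 0 + 1290.323ms (2)
2. 1290.323ms @ 2 + 483.871ms (3/4)
3. 1774.194ms @ 11/4 + 483.871ms (3/4)
4. 2258.065ms @ 7/2 + 322.581ms (1/2)

note 2 onset = 2b = 1290.323ms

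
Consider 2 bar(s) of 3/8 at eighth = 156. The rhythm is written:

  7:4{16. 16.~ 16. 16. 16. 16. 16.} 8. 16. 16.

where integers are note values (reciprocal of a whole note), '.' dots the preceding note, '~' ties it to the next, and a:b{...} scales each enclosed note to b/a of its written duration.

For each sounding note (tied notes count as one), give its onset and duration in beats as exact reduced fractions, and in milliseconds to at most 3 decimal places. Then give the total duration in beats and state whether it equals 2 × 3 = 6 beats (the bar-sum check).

1) 0.0ms=0b +164.835ms=3/7b
2) 164.835ms=3/7b +329.67ms=6/7b
3) 494.505ms=9/7b +164.835ms=3/7b
4) 659.341ms=12/7b +164.835ms=3/7b
5) 824.176ms=15/7b +164.835ms=3/7b
6) 989.011ms=18/7b +164.835ms=3/7b
7) 1153.846ms=3b +576.923ms=3/2b
8) 1730.769ms=9/2b +288.462ms=3/4b
9) 2019.231ms=21/4b +288.462ms=3/4b
Σ=6b of 6 (156bpm 3/8) — PASS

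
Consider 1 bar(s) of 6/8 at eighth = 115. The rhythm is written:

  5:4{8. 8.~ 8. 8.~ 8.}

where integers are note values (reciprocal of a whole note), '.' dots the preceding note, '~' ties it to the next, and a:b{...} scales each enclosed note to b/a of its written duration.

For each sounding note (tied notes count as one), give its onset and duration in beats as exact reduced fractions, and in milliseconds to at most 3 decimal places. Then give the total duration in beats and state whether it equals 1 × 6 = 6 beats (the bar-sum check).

1) 0.0ms=0b +626.087ms=6/5b
2) 626.087ms=6/5b +1252.174ms=12/5b
3) 1878.261ms=18/5b +1252.174ms=12/5b
Σ=6b of 6 (115bpm 6/8) — PASS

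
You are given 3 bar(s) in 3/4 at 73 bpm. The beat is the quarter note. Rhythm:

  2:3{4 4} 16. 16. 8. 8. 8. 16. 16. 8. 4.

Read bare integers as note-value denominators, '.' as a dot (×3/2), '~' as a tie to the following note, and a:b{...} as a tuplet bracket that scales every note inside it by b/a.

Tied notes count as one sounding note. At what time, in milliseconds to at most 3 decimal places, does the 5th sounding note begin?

note 5 onset = 15/4b = 3082.192ms

1. 0.0ms @ 0 + 1232.877ms (3/2)
2. 1232.877ms @ 3/2 + 1232.877ms (3/2)
3. 2465.753ms @ 3 + 308.219ms (3/8)
4. 2773.973ms @ 27/8 + 308.219ms (3/8)
5. 3082.192ms @ 15/4 + 616.438ms (3/4)
6. 3698.63ms @ 9/2 + 616.438ms (3/4)
7. 4315.068ms @ 21/4 + 616.438ms (3/4)
8. 4931.507ms @ 6 + 308.219ms (3/8)
9. 5239.726ms @ 51/8 + 308.219ms (3/8)
10. 5547.945ms @ 27/4 + 616.438ms (3/4)
11. 6164.384ms @ 15/2 + 1232.877ms (3/2)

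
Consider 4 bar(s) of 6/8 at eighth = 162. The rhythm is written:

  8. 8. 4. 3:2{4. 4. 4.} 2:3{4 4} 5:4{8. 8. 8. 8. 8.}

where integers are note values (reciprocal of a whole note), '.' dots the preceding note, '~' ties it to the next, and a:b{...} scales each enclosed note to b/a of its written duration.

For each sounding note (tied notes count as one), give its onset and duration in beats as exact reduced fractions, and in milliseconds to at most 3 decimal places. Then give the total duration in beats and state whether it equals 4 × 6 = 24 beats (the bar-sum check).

1) 0.0ms=0b +555.556ms=3/2b
2) 555.556ms=3/2b +555.556ms=3/2b
3) 1111.111ms=3b +1111.111ms=3b
4) 2222.222ms=6b +740.741ms=2b
5) 2962.963ms=8b +740.741ms=2b
6) 3703.704ms=10b +740.741ms=2b
7) 4444.444ms=12b +1111.111ms=3b
8) 5555.556ms=15b +1111.111ms=3b
9) 6666.667ms=18b +444.444ms=6/5b
10) 7111.111ms=96/5b +444.444ms=6/5b
11) 7555.556ms=102/5b +444.444ms=6/5b
12) 8000.0ms=108/5b +444.444ms=6/5b
13) 8444.444ms=114/5b +444.444ms=6/5b
Σ=24b of 24 (162bpm 6/8) — PASS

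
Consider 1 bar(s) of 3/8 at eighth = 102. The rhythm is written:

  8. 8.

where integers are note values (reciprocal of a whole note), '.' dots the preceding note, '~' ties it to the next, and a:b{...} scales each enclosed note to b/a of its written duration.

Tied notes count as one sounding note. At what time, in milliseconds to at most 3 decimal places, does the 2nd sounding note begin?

1. 0.0ms @ 0 + 882.353ms (3/2)
2. 882.353ms @ 3/2 + 882.353ms (3/2)

note 2 onset = 3/2b = 882.353ms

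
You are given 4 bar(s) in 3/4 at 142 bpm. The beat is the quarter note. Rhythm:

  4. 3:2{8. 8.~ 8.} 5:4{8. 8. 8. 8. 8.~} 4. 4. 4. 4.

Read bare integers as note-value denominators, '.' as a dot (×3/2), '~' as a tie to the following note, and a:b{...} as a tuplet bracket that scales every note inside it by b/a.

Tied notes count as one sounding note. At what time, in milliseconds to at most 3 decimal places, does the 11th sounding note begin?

note 11 onset = 21/2b = 4436.62ms

1. 0.0ms @ 0 + 633.803ms (3/2)
2. 633.803ms @ 3/2 + 211.268ms (1/2)
3. 845.07ms @ 2 + 422.535ms (1)
4. 1267.606ms @ 3 + 253.521ms (3/5)
5. 1521.127ms @ 18/5 + 253.521ms (3/5)
6. 1774.648ms @ 21/5 + 253.521ms (3/5)
7. 2028.169ms @ 24/5 + 253.521ms (3/5)
8. 2281.69ms @ 27/5 + 887.324ms (21/10)
9. 3169.014ms @ 15/2 + 633.803ms (3/2)
10. 3802.817ms @ 9 + 633.803ms (3/2)
11. 4436.62ms @ 21/2 + 633.803ms (3/2)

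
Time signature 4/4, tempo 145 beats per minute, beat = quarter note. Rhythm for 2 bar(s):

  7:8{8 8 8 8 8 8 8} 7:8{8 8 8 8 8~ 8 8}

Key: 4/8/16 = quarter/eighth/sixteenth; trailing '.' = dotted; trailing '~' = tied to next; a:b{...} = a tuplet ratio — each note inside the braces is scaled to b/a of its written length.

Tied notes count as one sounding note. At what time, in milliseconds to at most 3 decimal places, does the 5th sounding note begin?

1. 0.0ms @ 0 + 236.453ms (4/7)
2. 236.453ms @ 4/7 + 236.453ms (4/7)
3. 472.906ms @ 8/7 + 236.453ms (4/7)
4. 709.36ms @ 12/7 + 236.453ms (4/7)
5. 945.813ms @ 16/7 + 236.453ms (4/7)
6. 1182.266ms @ 20/7 + 236.453ms (4/7)
7. 1418.719ms @ 24/7 + 236.453ms (4/7)
8. 1655.172ms @ 4 + 236.453ms (4/7)
9. 1891.626ms @ 32/7 + 236.453ms (4/7)
10. 2128.079ms @ 36/7 + 236.453ms (4/7)
11. 2364.532ms @ 40/7 + 236.453ms (4/7)
12. 2600.985ms @ 44/7 + 472.906ms (8/7)
13. 3073.892ms @ 52/7 + 236.453ms (4/7)

note 5 onset = 16/7b = 945.813ms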